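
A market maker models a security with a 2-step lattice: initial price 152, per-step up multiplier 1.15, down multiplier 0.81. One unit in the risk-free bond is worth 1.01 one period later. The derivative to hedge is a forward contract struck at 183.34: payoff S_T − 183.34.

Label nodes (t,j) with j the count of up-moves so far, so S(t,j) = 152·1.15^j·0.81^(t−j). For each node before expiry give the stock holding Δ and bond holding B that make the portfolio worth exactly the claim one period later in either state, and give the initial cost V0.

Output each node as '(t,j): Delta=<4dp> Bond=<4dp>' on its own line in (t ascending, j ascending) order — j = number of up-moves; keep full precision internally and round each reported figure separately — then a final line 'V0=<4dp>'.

(0,0): Delta=1.0000 Bond=-179.7275
(1,0): Delta=1.0000 Bond=-181.5248
(1,1): Delta=1.0000 Bond=-181.5248
V0=-27.7275

Since d<R<u, set p* = (R−d)/(u−d) = 0.5882; price each node as the discounted p*-expectation of its children.
Terminal values V(2,·): V(2,0)=-83.6128, V(2,1)=-41.7520, V(2,2)=17.6800
  t=1,j=0: stock 123.1200 → up 141.5880 (V=-41.7520), down 99.7272 (V=-83.6128). Price -58.4048; hedge Δ=1.0000, bond B=-181.5248.
  t=1,j=1: stock 174.8000 → up 201.0200 (V=17.6800), down 141.5880 (V=-41.7520). Price -6.7248; hedge Δ=1.0000, bond B=-181.5248.
  t=0,j=0: stock 152.0000 → up 174.8000 (V=-6.7248), down 123.1200 (V=-58.4048). Price -27.7275; hedge Δ=1.0000, bond B=-179.7275.
The time-0 hedge costs -27.7275, which is the no-arbitrage price.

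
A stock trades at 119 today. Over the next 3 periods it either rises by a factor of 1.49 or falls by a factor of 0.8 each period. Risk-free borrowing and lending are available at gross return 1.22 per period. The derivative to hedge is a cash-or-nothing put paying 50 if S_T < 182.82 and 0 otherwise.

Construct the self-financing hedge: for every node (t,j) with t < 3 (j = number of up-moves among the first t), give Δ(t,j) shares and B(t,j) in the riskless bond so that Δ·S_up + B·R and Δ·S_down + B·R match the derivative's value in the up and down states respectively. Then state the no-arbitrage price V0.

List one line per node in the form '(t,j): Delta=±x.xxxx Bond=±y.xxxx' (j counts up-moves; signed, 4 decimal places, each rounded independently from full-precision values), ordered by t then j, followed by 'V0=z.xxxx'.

Risk-neutral probability p* = (R−d)/(u−d) = (1.22−0.8)/(1.49−0.8) = 0.6087.
At expiry t=3: V(3,0)=50.0000, V(3,1)=50.0000, V(3,2)=0.0000, V(3,3)=0.0000
(2,0): S=76.1600. Δ = (V_up−V_dn)/(S_up−S_dn) = (50.0000−50.0000)/(113.4784−60.9280) = 0.0000. V = [p*·50.0000 + (1−p*)·50.0000]/1.22 = 40.9836. B = V − Δ·S = 40.9836.
(2,1): S=141.8480. Δ = (V_up−V_dn)/(S_up−S_dn) = (0.0000−50.0000)/(211.3535−113.4784) = -0.5109. V = [p*·0.0000 + (1−p*)·50.0000]/1.22 = 16.0371. B = V − Δ·S = 88.5008.
(2,2): S=264.1919. Δ = (V_up−V_dn)/(S_up−S_dn) = (0.0000−0.0000)/(393.6459−211.3535) = 0.0000. V = [p*·0.0000 + (1−p*)·0.0000]/1.22 = 0.0000. B = V − Δ·S = 0.0000.
(1,0): S=95.2000. Δ = (V_up−V_dn)/(S_up−S_dn) = (16.0371−40.9836)/(141.8480−76.1600) = -0.3798. V = [p*·16.0371 + (1−p*)·40.9836]/1.22 = 21.1465. B = V − Δ·S = 57.3009.
(1,1): S=177.3100. Δ = (V_up−V_dn)/(S_up−S_dn) = (0.0000−16.0371)/(264.1919−141.8480) = -0.1311. V = [p*·0.0000 + (1−p*)·16.0371]/1.22 = 5.1437. B = V − Δ·S = 28.3859.
(0,0): S=119.0000. Δ = (V_up−V_dn)/(S_up−S_dn) = (5.1437−21.1465)/(177.3100−95.2000) = -0.1949. V = [p*·5.1437 + (1−p*)·21.1465]/1.22 = 9.3489. B = V − Δ·S = 32.5414.
Check: Δ(0,0)·S0 + B(0,0) = 9.3489 = V0.

(0,0): Delta=-0.1949 Bond=32.5414
(1,0): Delta=-0.3798 Bond=57.3009
(1,1): Delta=-0.1311 Bond=28.3859
(2,0): Delta=0.0000 Bond=40.9836
(2,1): Delta=-0.5109 Bond=88.5008
(2,2): Delta=0.0000 Bond=0.0000
V0=9.3489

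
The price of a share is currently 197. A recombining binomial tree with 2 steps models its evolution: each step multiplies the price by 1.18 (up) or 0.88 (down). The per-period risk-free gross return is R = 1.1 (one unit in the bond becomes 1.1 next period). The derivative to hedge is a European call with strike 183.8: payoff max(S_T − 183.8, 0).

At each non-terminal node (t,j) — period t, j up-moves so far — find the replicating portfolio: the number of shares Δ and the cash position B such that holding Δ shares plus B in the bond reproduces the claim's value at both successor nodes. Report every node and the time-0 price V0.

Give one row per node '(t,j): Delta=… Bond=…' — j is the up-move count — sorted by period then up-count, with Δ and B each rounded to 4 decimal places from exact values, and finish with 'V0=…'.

(0,0): Delta=0.8718 Bond=-124.8176
(1,0): Delta=0.3993 Bond=-55.3728
(1,1): Delta=1.0000 Bond=-167.0909
V0=46.9353

Under the risk-neutral measure, an up-move has probability p* = (R−d)/(u−d) = 0.7333 and values discount at R = 1.1.
Terminal payoffs: V(2,0)=0.0000, V(2,1)=20.7648, V(2,2)=90.5028
Node (1,0) S=173.3600: V=(p*·20.7648+(1−p*)·0.0000)/1.1=13.8432; Δ=(20.7648−0.0000)/(204.5648−152.5568)=0.3993; B=V−Δ·S=-55.3728
Node (1,1) S=232.4600: V=(p*·90.5028+(1−p*)·20.7648)/1.1=65.3691; Δ=(90.5028−20.7648)/(274.3028−204.5648)=1.0000; B=V−Δ·S=-167.0909
Node (0,0) S=197.0000: V=(p*·65.3691+(1−p*)·13.8432)/1.1=46.9353; Δ=(65.3691−13.8432)/(232.4600−173.3600)=0.8718; B=V−Δ·S=-124.8176
Self-financing check: at every node Δ·S+B equals the discounted successor values.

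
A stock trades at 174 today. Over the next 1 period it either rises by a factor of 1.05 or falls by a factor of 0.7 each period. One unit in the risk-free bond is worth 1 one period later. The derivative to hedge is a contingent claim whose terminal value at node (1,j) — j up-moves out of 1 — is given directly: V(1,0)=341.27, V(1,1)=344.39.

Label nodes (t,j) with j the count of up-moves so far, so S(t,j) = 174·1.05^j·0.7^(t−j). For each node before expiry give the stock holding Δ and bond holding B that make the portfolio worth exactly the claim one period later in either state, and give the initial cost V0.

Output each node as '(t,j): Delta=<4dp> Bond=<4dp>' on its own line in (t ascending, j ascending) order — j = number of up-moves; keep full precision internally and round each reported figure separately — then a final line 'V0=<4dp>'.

(0,0): Delta=0.0512 Bond=335.0300
V0=343.9443

No-arbitrage ⇒ martingale measure with p* = (R−d)/(u−d) = 0.8571.
Payoff layer (t=1): V(1,0)=341.2700, V(1,1)=344.3900
  t=0,j=0: stock 174.0000 → up 182.7000 (V=344.3900), down 121.8000 (V=341.2700). Price 343.9443; hedge Δ=0.0512, bond B=335.0300.
Each (Δ,B) replicates both successor values, so the strategy is self-financing and V0 is arbitrage-free.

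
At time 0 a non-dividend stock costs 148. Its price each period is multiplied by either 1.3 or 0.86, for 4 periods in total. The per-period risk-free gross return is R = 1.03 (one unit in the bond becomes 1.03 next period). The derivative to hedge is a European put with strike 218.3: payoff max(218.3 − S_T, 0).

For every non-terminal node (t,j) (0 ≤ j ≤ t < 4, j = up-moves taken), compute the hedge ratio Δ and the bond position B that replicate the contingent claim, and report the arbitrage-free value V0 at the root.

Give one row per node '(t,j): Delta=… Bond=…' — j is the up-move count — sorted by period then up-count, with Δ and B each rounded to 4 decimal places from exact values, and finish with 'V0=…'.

(0,0): Delta=-0.6472 Bond=153.5001
(1,0): Delta=-0.8459 Bond=183.3986
(1,1): Delta=-0.4384 Bond=117.9332
(2,0): Delta=-1.0000 Bond=205.7687
(2,1): Delta=-0.6840 Bond=162.1101
(2,2): Delta=-0.1803 Bond=56.9270
(3,0): Delta=-1.0000 Bond=211.9417
(3,1): Delta=-1.0000 Bond=211.9417
(3,2): Delta=-0.3520 Bond=95.5530
(3,3): Delta=0.0000 Bond=0.0000
V0=57.7182

The replicating-portfolio and risk-neutral prices coincide; use p* = (1.03−0.86)/(1.3−0.86) = 0.3864 for the latter.
Payoff layer (t=4): V(4,0)=137.3428, V(4,1)=95.9228, V(4,2)=33.3112, V(4,3)=0.0000, V(4,4)=0.0000
  t=3,j=0: stock 94.1363 → up 122.3772 (V=95.9228), down 80.9572 (V=137.3428). Price 117.8055; hedge Δ=-1.0000, bond B=211.9417.
  t=3,j=1: stock 142.2990 → up 184.9888 (V=33.3112), down 122.3772 (V=95.9228). Price 69.6427; hedge Δ=-1.0000, bond B=211.9417.
  t=3,j=2: stock 215.1032 → up 279.6342 (V=0.0000), down 184.9888 (V=33.3112). Price 19.8456; hedge Δ=-0.3520, bond B=95.5530.
  t=3,j=3: stock 325.1560 → up 422.7028 (V=0.0000), down 279.6342 (V=0.0000). Price 0.0000; hedge Δ=0.0000, bond B=0.0000.
  t=2,j=0: stock 109.4608 → up 142.2990 (V=69.6427), down 94.1363 (V=117.8055). Price 96.3079; hedge Δ=-1.0000, bond B=205.7687.
  t=2,j=1: stock 165.4640 → up 215.1032 (V=19.8456), down 142.2990 (V=69.6427). Price 48.9349; hedge Δ=-0.6840, bond B=162.1101.
  t=2,j=2: stock 250.1200 → up 325.1560 (V=0.0000), down 215.1032 (V=19.8456). Price 11.8233; hedge Δ=-0.1803, bond B=56.9270.
  t=1,j=0: stock 127.2800 → up 165.4640 (V=48.9349), down 109.4608 (V=96.3079). Price 75.7327; hedge Δ=-0.8459, bond B=183.3986.
  t=1,j=1: stock 192.4000 → up 250.1200 (V=11.8233), down 165.4640 (V=48.9349). Price 33.5887; hedge Δ=-0.4384, bond B=117.9332.
  t=0,j=0: stock 148.0000 → up 192.4000 (V=33.5887), down 127.2800 (V=75.7327). Price 57.7182; hedge Δ=-0.6472, bond B=153.5001.
Self-financing check: at every node Δ·S+B equals the discounted successor values.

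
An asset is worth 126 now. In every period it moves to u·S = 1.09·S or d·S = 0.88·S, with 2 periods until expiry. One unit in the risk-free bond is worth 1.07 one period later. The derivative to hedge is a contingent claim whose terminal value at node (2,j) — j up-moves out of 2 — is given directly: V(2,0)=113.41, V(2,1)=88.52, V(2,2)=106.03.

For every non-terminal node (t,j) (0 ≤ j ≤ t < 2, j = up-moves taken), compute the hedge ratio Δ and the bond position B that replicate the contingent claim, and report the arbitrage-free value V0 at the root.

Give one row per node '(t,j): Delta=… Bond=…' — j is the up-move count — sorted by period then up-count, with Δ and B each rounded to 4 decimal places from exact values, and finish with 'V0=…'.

The replicating-portfolio and risk-neutral prices coincide; use p* = (1.07−0.88)/(1.09−0.88) = 0.9048 for the latter.
Terminal values V(2,·): V(2,0)=113.4100, V(2,1)=88.5200, V(2,2)=106.0300
(1,0): S=110.8800. Δ = (V_up−V_dn)/(S_up−S_dn) = (88.5200−113.4100)/(120.8592−97.5744) = -1.0689. V = [p*·88.5200 + (1−p*)·113.4100]/1.07 = 84.9444. B = V − Δ·S = 203.4682.
(1,1): S=137.3400. Δ = (V_up−V_dn)/(S_up−S_dn) = (106.0300−88.5200)/(149.7006−120.8592) = 0.6071. V = [p*·106.0300 + (1−p*)·88.5200]/1.07 = 97.5349. B = V − Δ·S = 14.1540.
(0,0): S=126.0000. Δ = (V_up−V_dn)/(S_up−S_dn) = (97.5349−84.9444)/(137.3400−110.8800) = 0.4758. V = [p*·97.5349 + (1−p*)·84.9444]/1.07 = 90.0335. B = V − Δ·S = 30.0784.
Each (Δ,B) replicates both successor values, so the strategy is self-financing and V0 is arbitrage-free.

(0,0): Delta=0.4758 Bond=30.0784
(1,0): Delta=-1.0689 Bond=203.4682
(1,1): Delta=0.6071 Bond=14.1540
V0=90.0335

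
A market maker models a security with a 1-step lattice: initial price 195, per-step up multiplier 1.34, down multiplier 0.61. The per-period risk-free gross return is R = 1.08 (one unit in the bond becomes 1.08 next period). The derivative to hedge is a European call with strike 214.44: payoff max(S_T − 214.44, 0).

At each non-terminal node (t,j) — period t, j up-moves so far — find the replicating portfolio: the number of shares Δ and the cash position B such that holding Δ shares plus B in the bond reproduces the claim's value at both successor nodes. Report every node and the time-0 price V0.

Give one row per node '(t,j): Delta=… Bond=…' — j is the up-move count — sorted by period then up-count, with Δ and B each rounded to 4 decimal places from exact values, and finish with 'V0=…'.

Under the risk-neutral measure, an up-move has probability p* = (R−d)/(u−d) = 0.6438 and values discount at R = 1.08.
Payoff layer (t=1): V(1,0)=0.0000, V(1,1)=46.8600
  t=0,j=0: stock 195.0000 → up 261.3000 (V=46.8600), down 118.9500 (V=0.0000). Price 27.9353; hedge Δ=0.3292, bond B=-36.2565.
The time-0 hedge costs 27.9353, which is the no-arbitrage price.

(0,0): Delta=0.3292 Bond=-36.2565
V0=27.9353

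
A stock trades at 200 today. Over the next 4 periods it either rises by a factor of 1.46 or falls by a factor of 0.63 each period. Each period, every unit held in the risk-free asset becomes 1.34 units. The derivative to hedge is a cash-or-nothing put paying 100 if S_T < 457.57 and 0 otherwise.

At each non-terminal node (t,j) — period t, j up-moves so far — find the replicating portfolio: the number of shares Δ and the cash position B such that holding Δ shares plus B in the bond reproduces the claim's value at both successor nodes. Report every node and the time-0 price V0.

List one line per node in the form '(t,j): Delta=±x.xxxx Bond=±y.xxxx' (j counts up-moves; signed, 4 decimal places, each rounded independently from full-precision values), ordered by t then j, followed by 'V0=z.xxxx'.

The replicating-portfolio and risk-neutral prices coincide; use p* = (1.34−0.63)/(1.46−0.63) = 0.8554 for the latter.
At expiry t=4: V(4,0)=100.0000, V(4,1)=100.0000, V(4,2)=100.0000, V(4,3)=100.0000, V(4,4)=0.0000
  t=3,j=0: stock 50.0094 → up 73.0137 (V=100.0000), down 31.5059 (V=100.0000). Price 74.6269; hedge Δ=0.0000, bond B=74.6269.
  t=3,j=1: stock 115.8948 → up 169.2064 (V=100.0000), down 73.0137 (V=100.0000). Price 74.6269; hedge Δ=0.0000, bond B=74.6269.
  t=3,j=2: stock 268.5816 → up 392.1291 (V=100.0000), down 169.2064 (V=100.0000). Price 74.6269; hedge Δ=0.0000, bond B=74.6269.
  t=3,j=3: stock 622.4272 → up 908.7437 (V=0.0000), down 392.1291 (V=100.0000). Price 10.7894; hedge Δ=-0.1936, bond B=131.2714.
  t=2,j=0: stock 79.3800 → up 115.8948 (V=74.6269), down 50.0094 (V=74.6269). Price 55.6917; hedge Δ=0.0000, bond B=55.6917.
  t=2,j=1: stock 183.9600 → up 268.5816 (V=74.6269), down 115.8948 (V=74.6269). Price 55.6917; hedge Δ=0.0000, bond B=55.6917.
  t=2,j=2: stock 426.3200 → up 622.4272 (V=10.7894), down 268.5816 (V=74.6269). Price 14.9395; hedge Δ=-0.1804, bond B=91.8521.
  t=1,j=0: stock 126.0000 → up 183.9600 (V=55.6917), down 79.3800 (V=55.6917). Price 41.5610; hedge Δ=0.0000, bond B=41.5610.
  t=1,j=1: stock 292.0000 → up 426.3200 (V=14.9395), down 183.9600 (V=55.6917). Price 15.5458; hedge Δ=-0.1681, bond B=64.6448.
  t=0,j=0: stock 200.0000 → up 292.0000 (V=15.5458), down 126.0000 (V=41.5610). Price 14.4082; hedge Δ=-0.1567, bond B=45.7518.
Self-financing check: at every node Δ·S+B equals the discounted successor values.

(0,0): Delta=-0.1567 Bond=45.7518
(1,0): Delta=0.0000 Bond=41.5610
(1,1): Delta=-0.1681 Bond=64.6448
(2,0): Delta=0.0000 Bond=55.6917
(2,1): Delta=0.0000 Bond=55.6917
(2,2): Delta=-0.1804 Bond=91.8521
(3,0): Delta=0.0000 Bond=74.6269
(3,1): Delta=0.0000 Bond=74.6269
(3,2): Delta=0.0000 Bond=74.6269
(3,3): Delta=-0.1936 Bond=131.2714
V0=14.4082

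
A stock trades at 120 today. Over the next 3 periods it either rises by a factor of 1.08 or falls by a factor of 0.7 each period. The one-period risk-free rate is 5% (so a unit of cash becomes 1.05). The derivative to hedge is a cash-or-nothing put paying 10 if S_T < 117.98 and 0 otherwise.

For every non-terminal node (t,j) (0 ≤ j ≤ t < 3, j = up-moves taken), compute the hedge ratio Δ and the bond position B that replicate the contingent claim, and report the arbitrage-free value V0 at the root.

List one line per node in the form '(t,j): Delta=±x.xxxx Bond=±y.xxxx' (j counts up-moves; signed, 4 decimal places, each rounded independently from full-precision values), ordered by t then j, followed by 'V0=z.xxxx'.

(0,0): Delta=-0.1687 Bond=22.1378
(1,0): Delta=0.0000 Bond=9.0703
(1,1): Delta=-0.1781 Bond=24.4596
(2,0): Delta=0.0000 Bond=9.5238
(2,1): Delta=0.0000 Bond=9.5238
(2,2): Delta=-0.1880 Bond=27.0677
V0=1.8887

No-arbitrage ⇒ martingale measure with p* = (R−d)/(u−d) = 0.9211.
At expiry t=3: V(3,0)=10.0000, V(3,1)=10.0000, V(3,2)=10.0000, V(3,3)=0.0000
  t=2,j=0: stock 58.8000 → up 63.5040 (V=10.0000), down 41.1600 (V=10.0000). Price 9.5238; hedge Δ=0.0000, bond B=9.5238.
  t=2,j=1: stock 90.7200 → up 97.9776 (V=10.0000), down 63.5040 (V=10.0000). Price 9.5238; hedge Δ=0.0000, bond B=9.5238.
  t=2,j=2: stock 139.9680 → up 151.1654 (V=0.0000), down 97.9776 (V=10.0000). Price 0.7519; hedge Δ=-0.1880, bond B=27.0677.
  t=1,j=0: stock 84.0000 → up 90.7200 (V=9.5238), down 58.8000 (V=9.5238). Price 9.0703; hedge Δ=0.0000, bond B=9.0703.
  t=1,j=1: stock 129.6000 → up 139.9680 (V=0.7519), down 90.7200 (V=9.5238). Price 1.3756; hedge Δ=-0.1781, bond B=24.4596.
  t=0,j=0: stock 120.0000 → up 129.6000 (V=1.3756), down 84.0000 (V=9.0703). Price 1.8887; hedge Δ=-0.1687, bond B=22.1378.
Each (Δ,B) replicates both successor values, so the strategy is self-financing and V0 is arbitrage-free.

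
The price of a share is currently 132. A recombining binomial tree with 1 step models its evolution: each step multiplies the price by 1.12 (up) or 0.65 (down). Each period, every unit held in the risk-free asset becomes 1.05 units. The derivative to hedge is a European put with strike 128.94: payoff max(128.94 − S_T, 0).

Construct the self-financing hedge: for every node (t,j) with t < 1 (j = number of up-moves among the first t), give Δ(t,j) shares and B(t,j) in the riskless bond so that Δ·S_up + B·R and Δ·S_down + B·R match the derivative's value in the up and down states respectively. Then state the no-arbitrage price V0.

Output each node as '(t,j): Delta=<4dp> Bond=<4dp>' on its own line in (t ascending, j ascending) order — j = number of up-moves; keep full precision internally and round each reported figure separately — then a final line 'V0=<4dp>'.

(0,0): Delta=-0.6954 Bond=97.9064
V0=6.1191

The replicating-portfolio and risk-neutral prices coincide; use p* = (1.05−0.65)/(1.12−0.65) = 0.8511 for the latter.
Terminal payoffs: V(1,0)=43.1400, V(1,1)=0.0000
Node (0,0) S=132.0000: V=(p*·0.0000+(1−p*)·43.1400)/1.05=6.1191; Δ=(0.0000−43.1400)/(147.8400−85.8000)=-0.6954; B=V−Δ·S=97.9064
Each (Δ,B) replicates both successor values, so the strategy is self-financing and V0 is arbitrage-free.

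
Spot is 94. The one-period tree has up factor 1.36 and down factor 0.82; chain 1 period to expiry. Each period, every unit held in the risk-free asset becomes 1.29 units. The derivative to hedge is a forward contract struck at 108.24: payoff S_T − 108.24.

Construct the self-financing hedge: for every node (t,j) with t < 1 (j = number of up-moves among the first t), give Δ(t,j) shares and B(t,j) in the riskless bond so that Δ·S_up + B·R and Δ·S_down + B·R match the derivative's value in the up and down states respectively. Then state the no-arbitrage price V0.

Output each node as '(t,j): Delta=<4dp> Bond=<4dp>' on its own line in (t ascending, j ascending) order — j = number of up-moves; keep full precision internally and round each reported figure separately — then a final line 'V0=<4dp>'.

Since d<R<u, set p* = (R−d)/(u−d) = 0.8704; price each node as the discounted p*-expectation of its children.
Terminal payoffs: V(1,0)=-31.1600, V(1,1)=19.6000
(0,0): S=94.0000. Δ = (V_up−V_dn)/(S_up−S_dn) = (19.6000−-31.1600)/(127.8400−77.0800) = 1.0000. V = [p*·19.6000 + (1−p*)·-31.1600]/1.29 = 10.0930. B = V − Δ·S = -83.9070.
The time-0 hedge costs 10.0930, which is the no-arbitrage price.

(0,0): Delta=1.0000 Bond=-83.9070
V0=10.0930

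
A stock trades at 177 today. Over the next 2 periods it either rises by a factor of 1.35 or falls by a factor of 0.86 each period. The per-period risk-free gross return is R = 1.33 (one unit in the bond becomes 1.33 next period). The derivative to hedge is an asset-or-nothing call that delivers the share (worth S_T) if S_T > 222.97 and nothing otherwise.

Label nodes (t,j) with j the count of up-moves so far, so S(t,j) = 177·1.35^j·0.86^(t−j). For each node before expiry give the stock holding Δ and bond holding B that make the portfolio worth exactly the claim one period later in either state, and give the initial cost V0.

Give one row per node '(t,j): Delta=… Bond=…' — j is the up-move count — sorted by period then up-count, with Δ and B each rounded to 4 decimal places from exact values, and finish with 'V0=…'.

(0,0): Delta=2.6824 Bond=-307.0023
(1,0): Delta=0.0000 Bond=0.0000
(1,1): Delta=2.7551 Bond=-425.6881
V0=167.7803

The replicating-portfolio and risk-neutral prices coincide; use p* = (1.33−0.86)/(1.35−0.86) = 0.9592 for the latter.
Terminal values V(2,·): V(2,0)=0.0000, V(2,1)=0.0000, V(2,2)=322.5825
Node (1,0) S=152.2200: V=(p*·0.0000+(1−p*)·0.0000)/1.33=0.0000; Δ=(0.0000−0.0000)/(205.4970−130.9092)=0.0000; B=V−Δ·S=0.0000
Node (1,1) S=238.9500: V=(p*·322.5825+(1−p*)·0.0000)/1.33=232.6435; Δ=(322.5825−0.0000)/(322.5825−205.4970)=2.7551; B=V−Δ·S=-425.6881
Node (0,0) S=177.0000: V=(p*·232.6435+(1−p*)·0.0000)/1.33=167.7803; Δ=(232.6435−0.0000)/(238.9500−152.2200)=2.6824; B=V−Δ·S=-307.0023
Self-financing check: at every node Δ·S+B equals the discounted successor values.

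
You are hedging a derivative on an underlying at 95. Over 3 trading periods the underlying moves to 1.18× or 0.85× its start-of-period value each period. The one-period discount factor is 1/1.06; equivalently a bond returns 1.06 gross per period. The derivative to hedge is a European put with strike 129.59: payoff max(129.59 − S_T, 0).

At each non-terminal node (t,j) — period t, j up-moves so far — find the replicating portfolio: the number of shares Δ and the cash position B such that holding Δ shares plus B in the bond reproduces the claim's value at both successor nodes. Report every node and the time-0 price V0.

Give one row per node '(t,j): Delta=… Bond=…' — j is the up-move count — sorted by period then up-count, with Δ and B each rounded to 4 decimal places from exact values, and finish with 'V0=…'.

(0,0): Delta=-0.6954 Bond=85.5996
(1,0): Delta=-1.0000 Bond=115.3346
(1,1): Delta=-0.5700 Bond=76.6790
(2,0): Delta=-1.0000 Bond=122.2547
(2,1): Delta=-1.0000 Bond=122.2547
(2,2): Delta=-0.3930 Bond=57.8655
V0=19.5397

Since d<R<u, set p* = (R−d)/(u−d) = 0.6364; price each node as the discounted p*-expectation of its children.
Terminal values V(3,·): V(3,0)=71.2481, V(3,1)=48.5978, V(3,2)=17.1537, V(3,3)=0.0000
(2,0): S=68.6375. Δ = (V_up−V_dn)/(S_up−S_dn) = (48.5978−71.2481)/(80.9922−58.3419) = -1.0000. V = [p*·48.5978 + (1−p*)·71.2481]/1.06 = 53.6172. B = V − Δ·S = 122.2547.
(2,1): S=95.2850. Δ = (V_up−V_dn)/(S_up−S_dn) = (17.1537−48.5978)/(112.4363−80.9922) = -1.0000. V = [p*·17.1537 + (1−p*)·48.5978]/1.06 = 26.9697. B = V − Δ·S = 122.2547.
(2,2): S=132.2780. Δ = (V_up−V_dn)/(S_up−S_dn) = (0.0000−17.1537)/(156.0880−112.4363) = -0.3930. V = [p*·0.0000 + (1−p*)·17.1537]/1.06 = 5.8846. B = V − Δ·S = 57.8655.
(1,0): S=80.7500. Δ = (V_up−V_dn)/(S_up−S_dn) = (26.9697−53.6172)/(95.2850−68.6375) = -1.0000. V = [p*·26.9697 + (1−p*)·53.6172]/1.06 = 34.5846. B = V − Δ·S = 115.3346.
(1,1): S=112.1000. Δ = (V_up−V_dn)/(S_up−S_dn) = (5.8846−26.9697)/(132.2780−95.2850) = -0.5700. V = [p*·5.8846 + (1−p*)·26.9697]/1.06 = 12.7848. B = V − Δ·S = 76.6790.
(0,0): S=95.0000. Δ = (V_up−V_dn)/(S_up−S_dn) = (12.7848−34.5846)/(112.1000−80.7500) = -0.6954. V = [p*·12.7848 + (1−p*)·34.5846]/1.06 = 19.5397. B = V − Δ·S = 85.5996.
The time-0 hedge costs 19.5397, which is the no-arbitrage price.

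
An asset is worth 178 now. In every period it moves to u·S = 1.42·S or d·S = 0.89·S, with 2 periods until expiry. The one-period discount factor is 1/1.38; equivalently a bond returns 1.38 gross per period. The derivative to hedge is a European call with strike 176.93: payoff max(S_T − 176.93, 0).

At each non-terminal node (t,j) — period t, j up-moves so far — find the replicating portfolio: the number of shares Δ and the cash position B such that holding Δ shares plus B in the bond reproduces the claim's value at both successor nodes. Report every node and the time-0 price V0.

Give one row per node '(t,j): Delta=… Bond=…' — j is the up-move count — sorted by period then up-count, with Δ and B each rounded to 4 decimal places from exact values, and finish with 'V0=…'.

(0,0): Delta=0.9792 Bond=-89.0902
(1,0): Delta=0.5720 Bond=-58.4407
(1,1): Delta=1.0000 Bond=-128.2101
V0=85.2016

Risk-neutral probability p* = (R−d)/(u−d) = (1.38−0.89)/(1.42−0.89) = 0.9245.
Payoff layer (t=2): V(2,0)=0.0000, V(2,1)=48.0264, V(2,2)=181.9892
Node (1,0) S=158.4200: V=(p*·48.0264+(1−p*)·0.0000)/1.38=32.1752; Δ=(48.0264−0.0000)/(224.9564−140.9938)=0.5720; B=V−Δ·S=-58.4407
Node (1,1) S=252.7600: V=(p*·181.9892+(1−p*)·48.0264)/1.38=124.5499; Δ=(181.9892−48.0264)/(358.9192−224.9564)=1.0000; B=V−Δ·S=-128.2101
Node (0,0) S=178.0000: V=(p*·124.5499+(1−p*)·32.1752)/1.38=85.2016; Δ=(124.5499−32.1752)/(252.7600−158.4200)=0.9792; B=V−Δ·S=-89.0902
The time-0 hedge costs 85.2016, which is the no-arbitrage price.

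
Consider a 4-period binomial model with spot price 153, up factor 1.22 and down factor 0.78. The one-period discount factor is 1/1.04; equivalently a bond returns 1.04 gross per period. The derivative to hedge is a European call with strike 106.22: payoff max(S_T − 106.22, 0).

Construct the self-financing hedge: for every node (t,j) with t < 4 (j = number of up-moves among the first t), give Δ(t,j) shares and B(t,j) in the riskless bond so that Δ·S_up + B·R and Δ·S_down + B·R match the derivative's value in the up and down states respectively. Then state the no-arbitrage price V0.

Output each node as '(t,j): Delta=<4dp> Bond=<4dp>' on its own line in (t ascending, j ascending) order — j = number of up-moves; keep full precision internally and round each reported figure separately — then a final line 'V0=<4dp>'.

The replicating-portfolio and risk-neutral prices coincide; use p* = (1.04−0.78)/(1.22−0.78) = 0.5909 for the latter.
At expiry t=4: V(4,0)=0.0000, V(4,1)=0.0000, V(4,2)=32.3280, V(4,3)=110.4833, V(4,4)=232.7262
Node (3,0) S=72.6065: V=(p*·0.0000+(1−p*)·0.0000)/1.04=0.0000; Δ=(0.0000−0.0000)/(88.5799−56.6330)=0.0000; B=V−Δ·S=0.0000
Node (3,1) S=113.5639: V=(p*·32.3280+(1−p*)·0.0000)/1.04=18.3682; Δ=(32.3280−0.0000)/(138.5480−88.5799)=0.6470; B=V−Δ·S=-55.1046
Node (3,2) S=177.6257: V=(p*·110.4833+(1−p*)·32.3280)/1.04=75.4910; Δ=(110.4833−32.3280)/(216.7033−138.5480)=1.0000; B=V−Δ·S=-102.1346
Node (3,3) S=277.8247: V=(p*·232.7262+(1−p*)·110.4833)/1.04=175.6901; Δ=(232.7262−110.4833)/(338.9462−216.7033)=1.0000; B=V−Δ·S=-102.1346
Node (2,0) S=93.0852: V=(p*·18.3682+(1−p*)·0.0000)/1.04=10.4365; Δ=(18.3682−0.0000)/(113.5639−72.6065)=0.4485; B=V−Δ·S=-31.3094
Node (2,1) S=145.5948: V=(p*·75.4910+(1−p*)·18.3682)/1.04=50.1179; Δ=(75.4910−18.3682)/(177.6257−113.5639)=0.8917; B=V−Δ·S=-79.7068
Node (2,2) S=227.7252: V=(p*·175.6901+(1−p*)·75.4910)/1.04=129.5188; Δ=(175.6901−75.4910)/(277.8247−177.6257)=1.0000; B=V−Δ·S=-98.2064
Node (1,0) S=119.3400: V=(p*·50.1179+(1−p*)·10.4365)/1.04=32.5813; Δ=(50.1179−10.4365)/(145.5948−93.0852)=0.7557; B=V−Δ·S=-57.6037
Node (1,1) S=186.6600: V=(p*·129.5188+(1−p*)·50.1179)/1.04=93.3045; Δ=(129.5188−50.1179)/(227.7252−145.5948)=0.9668; B=V−Δ·S=-87.1523
Node (0,0) S=153.0000: V=(p*·93.3045+(1−p*)·32.5813)/1.04=65.8300; Δ=(93.3045−32.5813)/(186.6600−119.3400)=0.9020; B=V−Δ·S=-72.1771
Check: Δ(0,0)·S0 + B(0,0) = 65.8300 = V0.

(0,0): Delta=0.9020 Bond=-72.1771
(1,0): Delta=0.7557 Bond=-57.6037
(1,1): Delta=0.9668 Bond=-87.1523
(2,0): Delta=0.4485 Bond=-31.3094
(2,1): Delta=0.8917 Bond=-79.7068
(2,2): Delta=1.0000 Bond=-98.2064
(3,0): Delta=0.0000 Bond=0.0000
(3,1): Delta=0.6470 Bond=-55.1046
(3,2): Delta=1.0000 Bond=-102.1346
(3,3): Delta=1.0000 Bond=-102.1346
V0=65.8300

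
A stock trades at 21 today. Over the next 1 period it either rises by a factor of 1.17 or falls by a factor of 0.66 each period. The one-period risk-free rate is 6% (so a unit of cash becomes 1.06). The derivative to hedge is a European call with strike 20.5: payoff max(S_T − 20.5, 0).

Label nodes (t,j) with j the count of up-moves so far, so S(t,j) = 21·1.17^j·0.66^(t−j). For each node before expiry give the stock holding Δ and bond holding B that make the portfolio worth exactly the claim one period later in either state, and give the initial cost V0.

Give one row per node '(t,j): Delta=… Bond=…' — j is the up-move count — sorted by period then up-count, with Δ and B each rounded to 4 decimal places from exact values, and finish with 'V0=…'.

No-arbitrage ⇒ martingale measure with p* = (R−d)/(u−d) = 0.7843.
Payoff layer (t=1): V(1,0)=0.0000, V(1,1)=4.0700
Node (0,0) S=21.0000: V=(p*·4.0700+(1−p*)·0.0000)/1.06=3.0115; Δ=(4.0700−0.0000)/(24.5700−13.8600)=0.3800; B=V−Δ·S=-4.9689
Root portfolio cost Δ·21+B reproduces V0=3.0115.

(0,0): Delta=0.3800 Bond=-4.9689
V0=3.0115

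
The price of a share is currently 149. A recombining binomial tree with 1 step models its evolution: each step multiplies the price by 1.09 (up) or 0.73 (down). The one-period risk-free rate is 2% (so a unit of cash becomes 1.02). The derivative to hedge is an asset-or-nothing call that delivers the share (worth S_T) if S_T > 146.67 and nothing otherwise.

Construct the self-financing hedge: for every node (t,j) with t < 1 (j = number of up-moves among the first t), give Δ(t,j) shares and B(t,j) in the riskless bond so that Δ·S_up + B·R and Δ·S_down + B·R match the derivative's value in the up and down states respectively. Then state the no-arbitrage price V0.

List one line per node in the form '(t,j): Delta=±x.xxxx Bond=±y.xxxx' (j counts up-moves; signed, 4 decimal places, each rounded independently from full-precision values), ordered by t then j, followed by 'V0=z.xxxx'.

(0,0): Delta=3.0278 Bond=-322.8739
V0=128.2650

The replicating-portfolio and risk-neutral prices coincide; use p* = (1.02−0.73)/(1.09−0.73) = 0.8056 for the latter.
Payoff layer (t=1): V(1,0)=0.0000, V(1,1)=162.4100
Node (0,0) S=149.0000: V=(p*·162.4100+(1−p*)·0.0000)/1.02=128.2650; Δ=(162.4100−0.0000)/(162.4100−108.7700)=3.0278; B=V−Δ·S=-322.8739
The time-0 hedge costs 128.2650, which is the no-arbitrage price.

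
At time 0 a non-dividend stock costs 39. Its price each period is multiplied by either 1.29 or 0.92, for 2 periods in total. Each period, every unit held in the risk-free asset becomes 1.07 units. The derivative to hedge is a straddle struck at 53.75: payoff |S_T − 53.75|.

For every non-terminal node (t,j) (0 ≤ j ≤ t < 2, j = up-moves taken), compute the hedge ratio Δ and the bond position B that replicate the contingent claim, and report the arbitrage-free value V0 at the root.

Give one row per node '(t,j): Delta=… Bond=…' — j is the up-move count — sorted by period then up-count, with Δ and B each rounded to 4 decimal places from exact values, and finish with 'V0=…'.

Risk-neutral probability p* = (R−d)/(u−d) = (1.07−0.92)/(1.29−0.92) = 0.4054.
Payoff layer (t=2): V(2,0)=20.7404, V(2,1)=7.4648, V(2,2)=11.1499
  t=1,j=0: stock 35.8800 → up 46.2852 (V=7.4648), down 33.0096 (V=20.7404). Price 14.3536; hedge Δ=-1.0000, bond B=50.2336.
  t=1,j=1: stock 50.3100 → up 64.8999 (V=11.1499), down 46.2852 (V=7.4648). Price 8.3727; hedge Δ=0.1980, bond B=-1.5871.
  t=0,j=0: stock 39.0000 → up 50.3100 (V=8.3727), down 35.8800 (V=14.3536). Price 11.1485; hedge Δ=-0.4145, bond B=27.3133.
Root portfolio cost Δ·39+B reproduces V0=11.1485.

(0,0): Delta=-0.4145 Bond=27.3133
(1,0): Delta=-1.0000 Bond=50.2336
(1,1): Delta=0.1980 Bond=-1.5871
V0=11.1485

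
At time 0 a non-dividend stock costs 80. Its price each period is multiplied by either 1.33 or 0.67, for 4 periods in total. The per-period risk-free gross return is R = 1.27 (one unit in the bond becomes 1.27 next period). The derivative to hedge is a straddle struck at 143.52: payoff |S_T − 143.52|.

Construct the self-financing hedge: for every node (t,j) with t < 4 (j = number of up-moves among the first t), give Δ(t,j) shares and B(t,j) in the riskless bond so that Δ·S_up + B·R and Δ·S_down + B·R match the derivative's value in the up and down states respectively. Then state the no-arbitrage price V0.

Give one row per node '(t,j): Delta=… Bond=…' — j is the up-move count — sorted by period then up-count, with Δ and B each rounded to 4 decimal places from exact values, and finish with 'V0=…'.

(0,0): Delta=0.4838 Bond=-7.4548
(1,0): Delta=-1.0000 Bond=70.0650
(1,1): Delta=0.5586 Bond=-17.4209
(2,0): Delta=-1.0000 Bond=88.9826
(2,1): Delta=-1.0000 Bond=88.9826
(2,2): Delta=0.6371 Bond=-33.2352
(3,0): Delta=-1.0000 Bond=113.0079
(3,1): Delta=-1.0000 Bond=113.0079
(3,2): Delta=-1.0000 Bond=113.0079
(3,3): Delta=0.7195 Bond=-57.7303
V0=31.2506

No-arbitrage ⇒ martingale measure with p* = (R−d)/(u−d) = 0.9091.
At expiry t=4: V(4,0)=127.3991, V(4,1)=111.5188, V(4,2)=79.9953, V(4,3)=17.4187, V(4,4)=106.8006
  t=3,j=0: stock 24.0610 → up 32.0012 (V=111.5188), down 16.1209 (V=127.3991). Price 88.9468; hedge Δ=-1.0000, bond B=113.0079.
  t=3,j=1: stock 47.7630 → up 63.5247 (V=79.9953), down 32.0012 (V=111.5188). Price 65.2449; hedge Δ=-1.0000, bond B=113.0079.
  t=3,j=2: stock 94.8130 → up 126.1013 (V=17.4187), down 63.5247 (V=79.9953). Price 18.1948; hedge Δ=-1.0000, bond B=113.0079.
  t=3,j=3: stock 188.2110 → up 250.3206 (V=106.8006), down 126.1013 (V=17.4187). Price 77.6968; hedge Δ=0.7195, bond B=-57.7303.
  t=2,j=0: stock 35.9120 → up 47.7630 (V=65.2449), down 24.0610 (V=88.9468). Price 53.0706; hedge Δ=-1.0000, bond B=88.9826.
  t=2,j=1: stock 71.2880 → up 94.8130 (V=18.1948), down 47.7630 (V=65.2449). Price 17.6946; hedge Δ=-1.0000, bond B=88.9826.
  t=2,j=2: stock 141.5120 → up 188.2110 (V=77.6968), down 94.8130 (V=18.1948). Price 56.9193; hedge Δ=0.6371, bond B=-33.2352.
  t=1,j=0: stock 53.6000 → up 71.2880 (V=17.6946), down 35.9120 (V=53.0706). Price 16.4650; hedge Δ=-1.0000, bond B=70.0650.
  t=1,j=1: stock 106.4000 → up 141.5120 (V=56.9193), down 71.2880 (V=17.6946). Price 42.0106; hedge Δ=0.5586, bond B=-17.4209.
  t=0,j=0: stock 80.0000 → up 106.4000 (V=42.0106), down 53.6000 (V=16.4650). Price 31.2506; hedge Δ=0.4838, bond B=-7.4548.
Root portfolio cost Δ·80+B reproduces V0=31.2506.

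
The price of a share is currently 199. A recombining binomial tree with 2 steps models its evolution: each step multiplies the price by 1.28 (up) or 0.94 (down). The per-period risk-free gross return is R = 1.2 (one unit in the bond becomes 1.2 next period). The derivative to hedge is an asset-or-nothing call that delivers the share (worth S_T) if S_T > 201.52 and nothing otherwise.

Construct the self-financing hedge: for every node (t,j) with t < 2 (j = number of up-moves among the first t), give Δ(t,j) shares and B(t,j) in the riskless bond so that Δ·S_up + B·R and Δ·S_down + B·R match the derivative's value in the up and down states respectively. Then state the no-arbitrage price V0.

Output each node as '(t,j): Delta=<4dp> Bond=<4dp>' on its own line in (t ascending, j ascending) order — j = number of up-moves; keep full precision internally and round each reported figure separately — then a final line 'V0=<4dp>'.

(0,0): Delta=1.5096 Bond=-108.1654
(1,0): Delta=3.7647 Bond=-551.6436
(1,1): Delta=1.0000 Bond=0.0000
V0=192.2397

Risk-neutral probability p* = (R−d)/(u−d) = (1.2−0.94)/(1.28−0.94) = 0.7647.
Terminal payoffs: V(2,0)=0.0000, V(2,1)=239.4368, V(2,2)=326.0416
Node (1,0) S=187.0600: V=(p*·239.4368+(1−p*)·0.0000)/1.2=152.5823; Δ=(239.4368−0.0000)/(239.4368−175.8364)=3.7647; B=V−Δ·S=-551.6436
Node (1,1) S=254.7200: V=(p*·326.0416+(1−p*)·239.4368)/1.2=254.7200; Δ=(326.0416−239.4368)/(326.0416−239.4368)=1.0000; B=V−Δ·S=0.0000
Node (0,0) S=199.0000: V=(p*·254.7200+(1−p*)·152.5823)/1.2=192.2397; Δ=(254.7200−152.5823)/(254.7200−187.0600)=1.5096; B=V−Δ·S=-108.1654
The time-0 hedge costs 192.2397, which is the no-arbitrage price.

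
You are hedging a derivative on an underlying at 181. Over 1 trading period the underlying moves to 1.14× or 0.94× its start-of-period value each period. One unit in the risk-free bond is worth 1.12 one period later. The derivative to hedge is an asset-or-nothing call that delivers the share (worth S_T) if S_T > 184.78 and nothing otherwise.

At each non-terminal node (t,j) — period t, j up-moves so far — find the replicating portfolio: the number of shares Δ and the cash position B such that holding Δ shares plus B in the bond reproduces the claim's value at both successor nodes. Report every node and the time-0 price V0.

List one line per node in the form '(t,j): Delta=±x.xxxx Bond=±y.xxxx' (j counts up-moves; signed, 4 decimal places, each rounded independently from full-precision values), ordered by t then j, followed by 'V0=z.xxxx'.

Under the risk-neutral measure, an up-move has probability p* = (R−d)/(u−d) = 0.9000 and values discount at R = 1.12.
Terminal payoffs: V(1,0)=0.0000, V(1,1)=206.3400
  t=0,j=0: stock 181.0000 → up 206.3400 (V=206.3400), down 170.1400 (V=0.0000). Price 165.8089; hedge Δ=5.7000, bond B=-865.8911.
Check: Δ(0,0)·S0 + B(0,0) = 165.8089 = V0.

(0,0): Delta=5.7000 Bond=-865.8911
V0=165.8089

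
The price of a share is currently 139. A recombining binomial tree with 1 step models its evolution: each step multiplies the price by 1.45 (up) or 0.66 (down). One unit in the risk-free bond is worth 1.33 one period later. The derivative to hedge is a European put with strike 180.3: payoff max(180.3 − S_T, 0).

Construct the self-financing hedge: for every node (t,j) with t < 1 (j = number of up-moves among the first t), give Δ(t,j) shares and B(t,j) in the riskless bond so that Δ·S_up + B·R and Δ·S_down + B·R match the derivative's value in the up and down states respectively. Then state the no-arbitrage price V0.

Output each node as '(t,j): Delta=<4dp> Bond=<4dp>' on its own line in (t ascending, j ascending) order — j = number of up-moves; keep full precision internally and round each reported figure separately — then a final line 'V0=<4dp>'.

(0,0): Delta=-0.8065 Bond=122.2157
V0=10.1144

Under the risk-neutral measure, an up-move has probability p* = (R−d)/(u−d) = 0.8481 and values discount at R = 1.33.
Terminal values V(1,·): V(1,0)=88.5600, V(1,1)=0.0000
  t=0,j=0: stock 139.0000 → up 201.5500 (V=0.0000), down 91.7400 (V=88.5600). Price 10.1144; hedge Δ=-0.8065, bond B=122.2157.
Each (Δ,B) replicates both successor values, so the strategy is self-financing and V0 is arbitrage-free.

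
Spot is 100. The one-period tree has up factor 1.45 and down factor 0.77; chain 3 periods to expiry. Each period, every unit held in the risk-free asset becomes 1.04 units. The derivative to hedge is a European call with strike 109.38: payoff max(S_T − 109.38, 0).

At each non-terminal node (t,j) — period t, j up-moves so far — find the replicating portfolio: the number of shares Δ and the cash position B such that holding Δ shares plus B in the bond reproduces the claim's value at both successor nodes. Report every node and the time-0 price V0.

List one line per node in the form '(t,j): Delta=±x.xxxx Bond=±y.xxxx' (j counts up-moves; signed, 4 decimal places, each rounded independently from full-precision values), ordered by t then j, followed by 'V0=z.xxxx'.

(0,0): Delta=0.6483 Bond=-40.6409
(1,0): Delta=0.3829 Bond=-21.8289
(1,1): Delta=0.8624 Bond=-73.3014
(2,0): Delta=0.0000 Bond=0.0000
(2,1): Delta=0.6917 Bond=-57.1757
(2,2): Delta=1.0000 Bond=-105.1731
V0=24.1914

Under the risk-neutral measure, an up-move has probability p* = (R−d)/(u−d) = 0.3971 and values discount at R = 1.04.
At expiry t=3: V(3,0)=0.0000, V(3,1)=0.0000, V(3,2)=52.5125, V(3,3)=195.4825
Node (2,0) S=59.2900: V=(p*·0.0000+(1−p*)·0.0000)/1.04=0.0000; Δ=(0.0000−0.0000)/(85.9705−45.6533)=0.0000; B=V−Δ·S=0.0000
Node (2,1) S=111.6500: V=(p*·52.5125+(1−p*)·0.0000)/1.04=20.0486; Δ=(52.5125−0.0000)/(161.8925−85.9705)=0.6917; B=V−Δ·S=-57.1757
Node (2,2) S=210.2500: V=(p*·195.4825+(1−p*)·52.5125)/1.04=105.0769; Δ=(195.4825−52.5125)/(304.8625−161.8925)=1.0000; B=V−Δ·S=-105.1731
Node (1,0) S=77.0000: V=(p*·20.0486+(1−p*)·0.0000)/1.04=7.6543; Δ=(20.0486−0.0000)/(111.6500−59.2900)=0.3829; B=V−Δ·S=-21.8289
Node (1,1) S=145.0000: V=(p*·105.0769+(1−p*)·20.0486)/1.04=51.7402; Δ=(105.0769−20.0486)/(210.2500−111.6500)=0.8624; B=V−Δ·S=-73.3014
Node (0,0) S=100.0000: V=(p*·51.7402+(1−p*)·7.6543)/1.04=24.1914; Δ=(51.7402−7.6543)/(145.0000−77.0000)=0.6483; B=V−Δ·S=-40.6409
Each (Δ,B) replicates both successor values, so the strategy is self-financing and V0 is arbitrage-free.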